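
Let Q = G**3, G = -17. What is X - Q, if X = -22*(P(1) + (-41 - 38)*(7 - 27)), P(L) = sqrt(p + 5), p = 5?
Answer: -29847 - 22*sqrt(10) ≈ -29917.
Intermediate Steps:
P(L) = sqrt(10) (P(L) = sqrt(5 + 5) = sqrt(10))
X = -34760 - 22*sqrt(10) (X = -22*(sqrt(10) + (-41 - 38)*(7 - 27)) = -22*(sqrt(10) - 79*(-20)) = -22*(sqrt(10) + 1580) = -22*(1580 + sqrt(10)) = -34760 - 22*sqrt(10) ≈ -34830.)
Q = -4913 (Q = (-17)**3 = -4913)
X - Q = (-34760 - 22*sqrt(10)) - 1*(-4913) = (-34760 - 22*sqrt(10)) + 4913 = -29847 - 22*sqrt(10)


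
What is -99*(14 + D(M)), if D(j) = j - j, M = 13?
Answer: -1386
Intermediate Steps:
D(j) = 0
-99*(14 + D(M)) = -99*(14 + 0) = -99*14 = -1386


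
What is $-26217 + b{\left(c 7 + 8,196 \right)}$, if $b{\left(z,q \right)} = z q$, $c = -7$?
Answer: $-34253$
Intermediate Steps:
$b{\left(z,q \right)} = q z$
$-26217 + b{\left(c 7 + 8,196 \right)} = -26217 + 196 \left(\left(-7\right) 7 + 8\right) = -26217 + 196 \left(-49 + 8\right) = -26217 + 196 \left(-41\right) = -26217 - 8036 = -34253$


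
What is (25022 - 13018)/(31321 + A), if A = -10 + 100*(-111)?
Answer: 12004/20211 ≈ 0.59393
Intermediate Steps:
A = -11110 (A = -10 - 11100 = -11110)
(25022 - 13018)/(31321 + A) = (25022 - 13018)/(31321 - 11110) = 12004/20211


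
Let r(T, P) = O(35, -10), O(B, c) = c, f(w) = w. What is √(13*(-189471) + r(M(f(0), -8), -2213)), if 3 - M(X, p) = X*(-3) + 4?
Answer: I*√2463133 ≈ 1569.4*I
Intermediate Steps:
M(X, p) = -1 + 3*X (M(X, p) = 3 - (X*(-3) + 4) = 3 - (-3*X + 4) = 3 - (4 - 3*X) = 3 + (-4 + 3*X) = -1 + 3*X)
r(T, P) = -10
√(13*(-189471) + r(M(f(0), -8), -2213)) = √(13*(-189471) - 10) = √(-2463123 - 10) = √(-2463133) = I*√2463133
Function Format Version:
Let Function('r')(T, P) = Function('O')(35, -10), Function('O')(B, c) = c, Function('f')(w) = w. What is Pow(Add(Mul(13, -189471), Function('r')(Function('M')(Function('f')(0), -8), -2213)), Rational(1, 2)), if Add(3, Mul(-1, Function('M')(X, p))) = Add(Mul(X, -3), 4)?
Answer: Mul(I, Pow(2463133, Rational(1, 2))) ≈ Mul(1569.4, I)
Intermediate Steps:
Function('M')(X, p) = Add(-1, Mul(3, X)) (Function('M')(X, p) = Add(3, Mul(-1, Add(Mul(X, -3), 4))) = Add(3, Mul(-1, Add(Mul(-3, X), 4))) = Add(3, Mul(-1, Add(4, Mul(-3, X)))) = Add(3, Add(-4, Mul(3, X))) = Add(-1, Mul(3, X)))
Function('r')(T, P) = -10
Pow(Add(Mul(13, -189471), Function('r')(Function('M')(Function('f')(0), -8), -2213)), Rational(1, 2)) = Pow(Add(Mul(13, -189471), -10), Rational(1, 2)) = Pow(Add(-2463123, -10), Rational(1, 2)) = Pow(-2463133, Rational(1, 2)) = Mul(I, Pow(2463133, Rational(1, 2)))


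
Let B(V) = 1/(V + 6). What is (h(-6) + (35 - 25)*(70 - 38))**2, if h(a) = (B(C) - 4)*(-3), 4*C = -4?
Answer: 2745649/25 ≈ 1.0983e+5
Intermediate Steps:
C = -1 (C = (1/4)*(-4) = -1)
B(V) = 1/(6 + V)
h(a) = 57/5 (h(a) = (1/(6 - 1) - 4)*(-3) = (1/5 - 4)*(-3) = -19/5*(-3) = 57/5)
(h(-6) + (35 - 25)*(70 - 38))**2 = (57/5 + (35 - 25)*(70 - 38))**2 = (57/5 + 10*32)**2 = (57/5 + 320)**2 = (1657/5)**2 = 2745649/25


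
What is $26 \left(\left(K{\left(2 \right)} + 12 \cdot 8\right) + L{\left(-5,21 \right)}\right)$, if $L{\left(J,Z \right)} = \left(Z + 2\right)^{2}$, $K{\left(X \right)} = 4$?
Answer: $16354$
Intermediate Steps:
$L{\left(J,Z \right)} = \left(2 + Z\right)^{2}$
$26 \left(\left(K{\left(2 \right)} + 12 \cdot 8\right) + L{\left(-5,21 \right)}\right) = 26 \left(\left(4 + 12 \cdot 8\right) + \left(2 + 21\right)^{2}\right) = 26 \left(\left(4 + 96\right) + 23^{2}\right) = 26 \left(100 + 529\right) = 26 \cdot 629 = 16354$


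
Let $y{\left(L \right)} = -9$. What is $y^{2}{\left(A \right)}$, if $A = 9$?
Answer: $81$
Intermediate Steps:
$y^{2}{\left(A \right)} = \left(-9\right)^{2} = 81$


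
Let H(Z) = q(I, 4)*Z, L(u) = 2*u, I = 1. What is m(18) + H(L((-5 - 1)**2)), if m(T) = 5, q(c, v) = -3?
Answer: -211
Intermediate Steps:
H(Z) = -3*Z
m(18) + H(L((-5 - 1)**2)) = 5 - 6*(-5 - 1)**2 = 5 - 6*(-6)**2 = 5 - 6*36 = 5 - 3*72 = 5 - 216 = -211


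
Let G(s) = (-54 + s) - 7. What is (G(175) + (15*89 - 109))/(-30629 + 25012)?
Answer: -1340/5617 ≈ -0.23856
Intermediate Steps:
G(s) = -61 + s
(G(175) + (15*89 - 109))/(-30629 + 25012) = ((-61 + 175) + (15*89 - 109))/(-30629 + 25012) = (114 + (1335 - 109))/(-5617) = (114 + 1226)*(-1/5617) = 1340*(-1/5617) = -1340/5617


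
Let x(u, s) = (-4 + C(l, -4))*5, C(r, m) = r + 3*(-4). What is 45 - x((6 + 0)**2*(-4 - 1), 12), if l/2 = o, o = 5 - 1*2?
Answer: 95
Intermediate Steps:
o = 3 (o = 5 - 2 = 3)
l = 6 (l = 2*3 = 6)
C(r, m) = -12 + r (C(r, m) = r - 12 = -12 + r)
x(u, s) = -50 (x(u, s) = (-4 + (-12 + 6))*5 = (-4 - 6)*5 = -10*5 = -50)
45 - x((6 + 0)**2*(-4 - 1), 12) = 45 - 1*(-50) = 45 + 50 = 95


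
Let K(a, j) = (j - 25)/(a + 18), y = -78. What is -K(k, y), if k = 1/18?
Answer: 1854/325 ≈ 5.7046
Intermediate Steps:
k = 1/18 ≈ 0.055556
K(a, j) = (-25 + j)/(18 + a)
-K(k, y) = -(-25 - 78)/(18 + 1/18) = -(-103)/325/18 = -18*(-103)/325 = -1*(-1854/325) = 1854/325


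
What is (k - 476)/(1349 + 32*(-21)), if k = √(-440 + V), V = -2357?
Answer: -476/677 + I*√2797/677 ≈ -0.7031 + 0.078119*I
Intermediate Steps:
k = I*√2797 (k = √(-440 - 2357) = √(-2797) = I*√2797 ≈ 52.887*I)
(k - 476)/(1349 + 32*(-21)) = (I*√2797 - 476)/(1349 + 32*(-21)) = (-476 + I*√2797)/(1349 - 672) = (-476 + I*√2797)/677 = (-476 + I*√2797)*(1/677) = -476/677 + I*√2797/677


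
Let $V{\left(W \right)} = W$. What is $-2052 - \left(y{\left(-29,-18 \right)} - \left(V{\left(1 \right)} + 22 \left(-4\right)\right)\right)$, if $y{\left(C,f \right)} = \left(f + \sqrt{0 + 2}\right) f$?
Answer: $-2463 + 18 \sqrt{2} \approx -2437.5$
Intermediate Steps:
$y{\left(C,f \right)} = f \left(f + \sqrt{2}\right)$ ($y{\left(C,f \right)} = \left(f + \sqrt{2}\right) f = f \left(f + \sqrt{2}\right)$)
$-2052 - \left(y{\left(-29,-18 \right)} - \left(V{\left(1 \right)} + 22 \left(-4\right)\right)\right) = -2052 - \left(- 18 \left(-18 + \sqrt{2}\right) - \left(1 + 22 \left(-4\right)\right)\right) = -2052 - \left(\left(324 - 18 \sqrt{2}\right) - \left(1 - 88\right)\right) = -2052 - \left(\left(324 - 18 \sqrt{2}\right) - -87\right) = -2052 - \left(\left(324 - 18 \sqrt{2}\right) + 87\right) = -2052 - \left(411 - 18 \sqrt{2}\right) = -2463 + 18 \sqrt{2}$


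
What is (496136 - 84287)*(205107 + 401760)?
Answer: 249937567083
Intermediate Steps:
(496136 - 84287)*(205107 + 401760) = 411849*606867 = 249937567083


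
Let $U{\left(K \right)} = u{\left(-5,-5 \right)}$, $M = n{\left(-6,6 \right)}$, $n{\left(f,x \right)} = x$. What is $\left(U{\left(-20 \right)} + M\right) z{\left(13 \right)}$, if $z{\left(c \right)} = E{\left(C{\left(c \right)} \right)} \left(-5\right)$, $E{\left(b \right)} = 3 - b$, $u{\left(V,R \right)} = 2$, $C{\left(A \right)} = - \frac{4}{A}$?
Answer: $- \frac{1720}{13} \approx -132.31$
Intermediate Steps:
$M = 6$
$U{\left(K \right)} = 2$
$z{\left(c \right)} = -15 - \frac{20}{c}$ ($z{\left(c \right)} = \left(3 - - \frac{4}{c}\right) \left(-5\right) = \left(3 + \frac{4}{c}\right) \left(-5\right) = -15 - \frac{20}{c}$)
$\left(U{\left(-20 \right)} + M\right) z{\left(13 \right)} = \left(2 + 6\right) \left(-15 - \frac{20}{13}\right) = 8 \left(-15 - \frac{20}{13}\right) = 8 \left(- \frac{215}{13}\right) = - \frac{1720}{13}$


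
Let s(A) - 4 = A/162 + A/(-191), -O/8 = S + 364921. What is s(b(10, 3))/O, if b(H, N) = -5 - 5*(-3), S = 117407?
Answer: -5639/5426979264 ≈ -1.0391e-6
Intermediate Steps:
b(H, N) = 10 (b(H, N) = -5 + 15 = 10)
O = -3858624 (O = -8*(117407 + 364921) = -8*482328 = -3858624)
s(A) = 4 + 29*A/30942 (s(A) = 4 + (A/162 + A/(-191)) = 4 + (A*(1/162) + A*(-1/191)) = 4 + (A/162 - A/191) = 4 + 29*A/30942)
s(b(10, 3))/O = (4 + (29/30942)*10)/(-3858624) = (4 + 145/15471)*(-1/3858624) = (62029/15471)*(-1/3858624) = -5639/5426979264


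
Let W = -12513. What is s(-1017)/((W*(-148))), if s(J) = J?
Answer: -339/617308 ≈ -0.00054916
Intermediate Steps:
s(-1017)/((W*(-148))) = -1017/((-12513*(-148))) = -1017/1851924 = -1017*1/1851924 = -339/617308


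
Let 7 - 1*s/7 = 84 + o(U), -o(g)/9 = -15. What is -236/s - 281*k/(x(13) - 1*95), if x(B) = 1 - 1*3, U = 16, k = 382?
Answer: 39829605/35987 ≈ 1106.8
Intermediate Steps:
o(g) = 135 (o(g) = -9*(-15) = 135)
x(B) = -2 (x(B) = 1 - 3 = -2)
s = -1484 (s = 49 - 7*(84 + 135) = 49 - 7*219 = 49 - 1533 = -1484)
-236/s - 281*k/(x(13) - 1*95) = -236/(-1484) - 281*382/(-2 - 1*95) = -236*(-1/1484) - 281*382/(-2 - 95) = 59/371 - 281/((-97*1/382)) = 59/371 - 281/(-97/382) = 59/371 - 281*(-382/97) = 59/371 + 107342/97 = 39829605/35987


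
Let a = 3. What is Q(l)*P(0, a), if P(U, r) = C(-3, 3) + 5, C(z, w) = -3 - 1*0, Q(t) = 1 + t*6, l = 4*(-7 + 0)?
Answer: -334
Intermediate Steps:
l = -28 (l = 4*(-7) = -28)
Q(t) = 1 + 6*t
C(z, w) = -3 (C(z, w) = -3 + 0 = -3)
P(U, r) = 2 (P(U, r) = -3 + 5 = 2)
Q(l)*P(0, a) = (1 + 6*(-28))*2 = (1 - 168)*2 = -167*2 = -334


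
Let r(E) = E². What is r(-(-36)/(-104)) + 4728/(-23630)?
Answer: -641049/7986940 ≈ -0.080262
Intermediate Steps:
r(-(-36)/(-104)) + 4728/(-23630) = (-(-36)/(-104))² + 4728/(-23630) = (-(-36)*(-1)/104)² + 4728*(-1/23630) = (-1*9/26)² - 2364/11815 = (-9/26)² - 2364/11815 = 81/676 - 2364/11815 = -641049/7986940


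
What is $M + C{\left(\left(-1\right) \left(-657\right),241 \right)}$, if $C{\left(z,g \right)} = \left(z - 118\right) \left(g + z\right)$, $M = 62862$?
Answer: $546884$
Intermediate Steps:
$C{\left(z,g \right)} = \left(-118 + z\right) \left(g + z\right)$
$M + C{\left(\left(-1\right) \left(-657\right),241 \right)} = 62862 + \left(\left(\left(-1\right) \left(-657\right)\right)^{2} - 28438 - 118 \left(\left(-1\right) \left(-657\right)\right) + 241 \left(\left(-1\right) \left(-657\right)\right)\right) = 62862 + \left(657^{2} - 28438 - 77526 + 241 \cdot 657\right) = 62862 + \left(431649 - 28438 - 77526 + 158337\right) = 62862 + 484022 = 546884$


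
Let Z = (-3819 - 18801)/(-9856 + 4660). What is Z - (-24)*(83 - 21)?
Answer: 646189/433 ≈ 1492.4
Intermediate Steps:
Z = 1885/433 (Z = -22620/(-5196) = -22620*(-1/5196) = 1885/433 ≈ 4.3533)
Z - (-24)*(83 - 21) = 1885/433 - (-24)*(83 - 21) = 1885/433 - (-24)*62 = 1885/433 - 1*(-1488) = 1885/433 + 1488 = 646189/433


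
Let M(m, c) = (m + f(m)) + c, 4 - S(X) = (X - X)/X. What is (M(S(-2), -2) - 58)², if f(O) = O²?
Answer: 1600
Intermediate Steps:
S(X) = 4 (S(X) = 4 - (X - X)/X = 4 - 0/X = 4 - 1*0 = 4 + 0 = 4)
M(m, c) = c + m + m² (M(m, c) = (m + m²) + c = c + m + m²)
(M(S(-2), -2) - 58)² = ((-2 + 4 + 4²) - 58)² = ((-2 + 4 + 16) - 58)² = (18 - 58)² = (-40)² = 1600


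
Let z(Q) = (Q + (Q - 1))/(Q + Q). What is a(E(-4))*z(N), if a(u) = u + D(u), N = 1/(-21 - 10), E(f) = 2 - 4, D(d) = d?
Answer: -66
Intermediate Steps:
E(f) = -2
N = -1/31 (N = 1/(-31) = -1/31 ≈ -0.032258)
a(u) = 2*u (a(u) = u + u = 2*u)
z(Q) = (-1 + 2*Q)/(2*Q) (z(Q) = (Q + (-1 + Q))/((2*Q)) = (-1 + 2*Q)*(1/(2*Q)) = (-1 + 2*Q)/(2*Q))
a(E(-4))*z(N) = (2*(-2))*((-½ - 1/31)/(-1/31)) = -(-124)*(-33)/62 = -4*33/2 = -66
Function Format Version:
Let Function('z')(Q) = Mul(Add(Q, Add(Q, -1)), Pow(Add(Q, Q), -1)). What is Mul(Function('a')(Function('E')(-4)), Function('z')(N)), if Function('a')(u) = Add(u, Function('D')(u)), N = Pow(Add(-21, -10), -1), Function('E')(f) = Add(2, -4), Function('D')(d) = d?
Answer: -66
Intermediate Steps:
Function('E')(f) = -2
N = Rational(-1, 31) (N = Pow(-31, -1) = Rational(-1, 31) ≈ -0.032258)
Function('a')(u) = Mul(2, u) (Function('a')(u) = Add(u, u) = Mul(2, u))
Function('z')(Q) = Mul(Rational(1, 2), Pow(Q, -1), Add(-1, Mul(2, Q))) (Function('z')(Q) = Mul(Add(Q, Add(-1, Q)), Pow(Mul(2, Q), -1)) = Mul(Add(-1, Mul(2, Q)), Mul(Rational(1, 2), Pow(Q, -1))) = Mul(Rational(1, 2), Pow(Q, -1), Add(-1, Mul(2, Q))))
Mul(Function('a')(Function('E')(-4)), Function('z')(N)) = Mul(Mul(2, -2), Mul(Pow(Rational(-1, 31), -1), Add(Rational(-1, 2), Rational(-1, 31)))) = Mul(-4, Mul(-31, Rational(-33, 62))) = Mul(-4, Rational(33, 2)) = -66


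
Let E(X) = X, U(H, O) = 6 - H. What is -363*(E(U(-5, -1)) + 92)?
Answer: -37389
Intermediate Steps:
-363*(E(U(-5, -1)) + 92) = -363*((6 - 1*(-5)) + 92) = -363*((6 + 5) + 92) = -363*(11 + 92) = -363*103 = -37389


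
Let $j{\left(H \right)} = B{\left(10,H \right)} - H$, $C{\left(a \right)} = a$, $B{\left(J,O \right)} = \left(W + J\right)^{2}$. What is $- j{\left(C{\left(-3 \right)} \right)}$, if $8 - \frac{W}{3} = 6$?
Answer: $-259$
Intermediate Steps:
$W = 6$ ($W = 24 - 18 = 6$)
$B{\left(J,O \right)} = \left(6 + J\right)^{2}$
$j{\left(H \right)} = 256 - H$ ($j{\left(H \right)} = \left(6 + 10\right)^{2} - H = 16^{2} - H = 256 - H$)
$- j{\left(C{\left(-3 \right)} \right)} = - (256 - -3) = - (256 + 3) = \left(-1\right) 259 = -259$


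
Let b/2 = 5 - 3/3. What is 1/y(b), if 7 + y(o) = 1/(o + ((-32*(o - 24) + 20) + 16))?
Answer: -556/3891 ≈ -0.14289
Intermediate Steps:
b = 8 (b = 2*(5 - 3/3) = 2*(5 + (⅓)*(-3)) = 2*(5 - 1) = 2*4 = 8)
y(o) = -7 + 1/(804 - 31*o) (y(o) = -7 + 1/(o + ((-32*(o - 24) + 20) + 16)) = -7 + 1/(o + ((-32*(-24 + o) + 20) + 16)) = -7 + 1/(o + (((768 - 32*o) + 20) + 16)) = -7 + 1/(o + ((788 - 32*o) + 16)) = -7 + 1/(o + (804 - 32*o)) = -7 + 1/(804 - 31*o))
1/y(b) = 1/((5627 - 217*8)/(-804 + 31*8)) = 1/((5627 - 1736)/(-804 + 248)) = 1/(3891/(-556)) = 1/(-1/556*3891) = 1/(-3891/556) = -556/3891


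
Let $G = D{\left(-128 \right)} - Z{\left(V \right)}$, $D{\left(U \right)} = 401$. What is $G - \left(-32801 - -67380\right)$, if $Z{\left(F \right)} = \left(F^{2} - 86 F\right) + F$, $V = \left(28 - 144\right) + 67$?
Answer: $-40744$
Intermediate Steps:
$V = -49$ ($V = -116 + 67 = -49$)
$Z{\left(F \right)} = F^{2} - 85 F$
$G = -6165$ ($G = 401 - - 49 \left(-85 - 49\right) = 401 - \left(-49\right) \left(-134\right) = 401 - 6566 = -6165$)
$G - \left(-32801 - -67380\right) = -6165 - \left(-32801 - -67380\right) = -6165 - \left(-32801 + 67380\right) = -6165 - 34579 = -40744$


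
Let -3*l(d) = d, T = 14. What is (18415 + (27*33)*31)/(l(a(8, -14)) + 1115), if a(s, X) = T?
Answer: 138108/3331 ≈ 41.461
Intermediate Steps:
a(s, X) = 14
l(d) = -d/3
(18415 + (27*33)*31)/(l(a(8, -14)) + 1115) = (18415 + (27*33)*31)/(-1/3*14 + 1115) = (18415 + 891*31)/(-14/3 + 1115) = (18415 + 27621)/(3331/3) = 46036*(3/3331) = 138108/3331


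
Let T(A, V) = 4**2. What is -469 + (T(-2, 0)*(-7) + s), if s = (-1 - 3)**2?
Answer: -565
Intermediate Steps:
s = 16 (s = (-4)**2 = 16)
T(A, V) = 16
-469 + (T(-2, 0)*(-7) + s) = -469 + (16*(-7) + 16) = -469 + (-112 + 16) = -469 - 96 = -565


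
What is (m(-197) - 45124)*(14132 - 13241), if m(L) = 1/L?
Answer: -7920481239/197 ≈ -4.0206e+7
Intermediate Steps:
(m(-197) - 45124)*(14132 - 13241) = (1/(-197) - 45124)*(14132 - 13241) = (-1/197 - 45124)*891 = -8889429/197*891 = -7920481239/197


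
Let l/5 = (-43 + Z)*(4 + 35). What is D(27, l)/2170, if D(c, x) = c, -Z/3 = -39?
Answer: 27/2170 ≈ 0.012442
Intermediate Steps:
Z = 117 (Z = -3*(-39) = 117)
l = 14430 (l = 5*((-43 + 117)*(4 + 35)) = 5*(74*39) = 5*2886 = 14430)
D(27, l)/2170 = 27/2170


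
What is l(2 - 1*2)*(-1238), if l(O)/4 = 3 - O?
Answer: -14856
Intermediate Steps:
l(O) = 12 - 4*O (l(O) = 4*(3 - O) = 12 - 4*O)
l(2 - 1*2)*(-1238) = (12 - 4*(2 - 1*2))*(-1238) = (12 - 4*(2 - 2))*(-1238) = (12 - 4*0)*(-1238) = (12 + 0)*(-1238) = 12*(-1238) = -14856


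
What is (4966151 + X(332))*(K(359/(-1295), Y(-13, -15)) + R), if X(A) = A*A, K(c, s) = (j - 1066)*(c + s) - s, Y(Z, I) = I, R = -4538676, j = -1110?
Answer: -5923638243068025/259 ≈ -2.2871e+13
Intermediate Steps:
K(c, s) = -2177*s - 2176*c (K(c, s) = (-1110 - 1066)*(c + s) - s = -2176*(c + s) - s = (-2176*c - 2176*s) - s = -2177*s - 2176*c)
X(A) = A²
(4966151 + X(332))*(K(359/(-1295), Y(-13, -15)) + R) = (4966151 + 332²)*((-2177*(-15) - 781184/(-1295)) - 4538676) = (4966151 + 110224)*((32655 - 781184*(-1)/1295) - 4538676) = 5076375*((32655 - 2176*(-359/1295)) - 4538676) = 5076375*((32655 + 781184/1295) - 4538676) = 5076375*(43069409/1295 - 4538676) = 5076375*(-5834516011/1295) = -5923638243068025/259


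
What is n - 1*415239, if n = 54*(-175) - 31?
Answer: -424720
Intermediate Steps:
n = -9481 (n = -9450 - 31 = -9481)
n - 1*415239 = -9481 - 1*415239 = -9481 - 415239 = -424720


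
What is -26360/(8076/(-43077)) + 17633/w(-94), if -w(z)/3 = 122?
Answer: 34621179451/246318 ≈ 1.4055e+5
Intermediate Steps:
w(z) = -366 (w(z) = -3*122 = -366)
-26360/(8076/(-43077)) + 17633/w(-94) = -26360/(8076/(-43077)) + 17633/(-366) = -26360/(8076*(-1/43077)) + 17633*(-1/366) = -26360/(-2692/14359) - 17633/366 = -26360*(-14359/2692) - 17633/366 = 94625810/673 - 17633/366 = 34621179451/246318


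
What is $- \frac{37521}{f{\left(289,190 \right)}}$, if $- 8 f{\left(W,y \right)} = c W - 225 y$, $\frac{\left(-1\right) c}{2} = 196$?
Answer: $- \frac{150084}{78019} \approx -1.9237$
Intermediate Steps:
$c = -392$ ($c = \left(-2\right) 196 = -392$)
$f{\left(W,y \right)} = 49 W + \frac{225 y}{8}$ ($f{\left(W,y \right)} = - \frac{- 392 W - 225 y}{8} = 49 W + \frac{225 y}{8}$)
$- \frac{37521}{f{\left(289,190 \right)}} = - \frac{37521}{49 \cdot 289 + \frac{225}{8} \cdot 190} = - \frac{37521}{14161 + \frac{21375}{4}} = - \frac{37521}{\frac{78019}{4}} = \left(-37521\right) \frac{4}{78019} = - \frac{150084}{78019}$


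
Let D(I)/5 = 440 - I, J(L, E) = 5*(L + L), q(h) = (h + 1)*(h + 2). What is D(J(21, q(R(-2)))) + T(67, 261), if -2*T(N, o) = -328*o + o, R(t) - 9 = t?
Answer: 87647/2 ≈ 43824.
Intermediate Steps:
R(t) = 9 + t
q(h) = (1 + h)*(2 + h)
T(N, o) = 327*o/2 (T(N, o) = -(-328*o + o)/2 = -(-327)*o/2 = 327*o/2)
J(L, E) = 10*L (J(L, E) = 5*(2*L) = 10*L)
D(I) = 2200 - 5*I (D(I) = 5*(440 - I) = 2200 - 5*I)
D(J(21, q(R(-2)))) + T(67, 261) = (2200 - 50*21) + (327/2)*261 = (2200 - 5*210) + 85347/2 = (2200 - 1050) + 85347/2 = 1150 + 85347/2 = 87647/2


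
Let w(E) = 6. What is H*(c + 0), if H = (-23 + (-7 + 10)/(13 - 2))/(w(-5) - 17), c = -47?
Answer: -11750/121 ≈ -97.107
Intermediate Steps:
H = 250/121 (H = (-23 + (-7 + 10)/(13 - 2))/(6 - 17) = (-23 + 3/11)/(-11) = (-23 + 3*(1/11))*(-1/11) = (-23 + 3/11)*(-1/11) = -250/11*(-1/11) = 250/121 ≈ 2.0661)
H*(c + 0) = 250*(-47 + 0)/121 = (250/121)*(-47) = -11750/121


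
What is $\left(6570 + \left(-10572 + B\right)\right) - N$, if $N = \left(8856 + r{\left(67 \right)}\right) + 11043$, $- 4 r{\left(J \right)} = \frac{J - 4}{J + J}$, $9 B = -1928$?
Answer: $- \frac{116331265}{4824} \approx -24115.0$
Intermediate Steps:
$B = - \frac{1928}{9}$ ($B = \frac{1}{9} \left(-1928\right) = - \frac{1928}{9} \approx -214.22$)
$r{\left(J \right)} = - \frac{-4 + J}{8 J}$ ($r{\left(J \right)} = - \frac{\left(J - 4\right) \frac{1}{J + J}}{4} = - \frac{\left(-4 + J\right) \frac{1}{2 J}}{4} = - \frac{\frac{1}{2} \frac{1}{J} \left(-4 + J\right)}{4} = - \frac{-4 + J}{8 J}$)
$N = \frac{10665801}{536}$ ($N = \left(8856 + \frac{4 - 67}{8 \cdot 67}\right) + 11043 = \left(8856 + \frac{1}{8} \cdot \frac{1}{67} \left(4 - 67\right)\right) + 11043 = \left(8856 + \frac{1}{8} \cdot \frac{1}{67} \left(-63\right)\right) + 11043 = \left(8856 - \frac{63}{536}\right) + 11043 = \frac{4746753}{536} + 11043 = \frac{10665801}{536} \approx 19899.0$)
$\left(6570 + \left(-10572 + B\right)\right) - N = \left(6570 - \frac{97076}{9}\right) - \frac{10665801}{536} = - \frac{37946}{9} - \frac{10665801}{536} = - \frac{116331265}{4824}$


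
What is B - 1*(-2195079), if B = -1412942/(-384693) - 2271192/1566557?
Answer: 1322851457422159717/602643512001 ≈ 2.1951e+6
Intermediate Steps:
B = 1339742516638/602643512001 (B = -1412942*(-1/384693) - 2271192*1/1566557 = 1412942/384693 - 2271192/1566557 = 1339742516638/602643512001 ≈ 2.2231)
B - 1*(-2195079) = 1339742516638/602643512001 - 1*(-2195079) = 1339742516638/602643512001 + 2195079 = 1322851457422159717/602643512001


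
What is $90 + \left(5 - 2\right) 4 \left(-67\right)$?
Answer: $-714$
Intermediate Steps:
$90 + \left(5 - 2\right) 4 \left(-67\right) = 90 + 3 \cdot 4 \left(-67\right) = 90 + 12 \left(-67\right) = 90 - 804 = -714$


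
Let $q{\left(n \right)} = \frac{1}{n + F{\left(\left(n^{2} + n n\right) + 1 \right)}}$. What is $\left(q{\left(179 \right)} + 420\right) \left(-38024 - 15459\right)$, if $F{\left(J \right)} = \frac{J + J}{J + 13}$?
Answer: $- \frac{130301464453684}{5800675} \approx -2.2463 \cdot 10^{7}$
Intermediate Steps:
$F{\left(J \right)} = \frac{2 J}{13 + J}$
$q{\left(n \right)} = \frac{1}{n + \frac{2 \left(1 + 2 n^{2}\right)}{14 + 2 n^{2}}}$ ($q{\left(n \right)} = \frac{1}{n + \frac{2 \left(\left(n^{2} + n n\right) + 1\right)}{13 + \left(\left(n^{2} + n n\right) + 1\right)}} = \frac{1}{n + \frac{2 \left(\left(n^{2} + n^{2}\right) + 1\right)}{13 + \left(\left(n^{2} + n^{2}\right) + 1\right)}} = \frac{1}{n + \frac{2 \left(2 n^{2} + 1\right)}{13 + \left(2 n^{2} + 1\right)}} = \frac{1}{n + \frac{2 \left(1 + 2 n^{2}\right)}{13 + \left(1 + 2 n^{2}\right)}} = \frac{1}{n + \frac{2 \left(1 + 2 n^{2}\right)}{14 + 2 n^{2}}}$)
$\left(q{\left(179 \right)} + 420\right) \left(-38024 - 15459\right) = \left(\frac{7 + 179^{2}}{1 + 2 \cdot 179^{2} + 179 \left(7 + 179^{2}\right)} + 420\right) \left(-38024 - 15459\right) = \left(\frac{7 + 32041}{1 + 2 \cdot 32041 + 179 \left(7 + 32041\right)} + 420\right) \left(-53483\right) = \left(\frac{1}{1 + 64082 + 179 \cdot 32048} \cdot 32048 + 420\right) \left(-53483\right) = \left(\frac{1}{1 + 64082 + 5736592} \cdot 32048 + 420\right) \left(-53483\right) = \left(\frac{1}{5800675} \cdot 32048 + 420\right) \left(-53483\right) = \left(\frac{32048}{5800675} + 420\right) \left(-53483\right) = \frac{2436315548}{5800675} \left(-53483\right) = - \frac{130301464453684}{5800675}$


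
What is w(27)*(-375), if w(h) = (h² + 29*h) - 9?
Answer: -563625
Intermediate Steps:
w(h) = -9 + h² + 29*h
w(27)*(-375) = (-9 + 27² + 29*27)*(-375) = (-9 + 729 + 783)*(-375) = 1503*(-375) = -563625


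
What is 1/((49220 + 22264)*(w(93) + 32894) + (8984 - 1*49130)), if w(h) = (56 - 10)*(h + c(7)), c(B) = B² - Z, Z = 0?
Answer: 1/2818288038 ≈ 3.5483e-10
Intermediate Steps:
c(B) = B² (c(B) = B² - 1*0 = B² + 0 = B²)
w(h) = 2254 + 46*h (w(h) = (56 - 10)*(h + 7²) = 46*(h + 49) = 46*(49 + h) = 2254 + 46*h)
1/((49220 + 22264)*(w(93) + 32894) + (8984 - 1*49130)) = 1/((49220 + 22264)*((2254 + 46*93) + 32894) + (8984 - 1*49130)) = 1/(71484*((2254 + 4278) + 32894) + (8984 - 49130)) = 1/(71484*(6532 + 32894) - 40146) = 1/(71484*39426 - 40146) = 1/(2818328184 - 40146) = 1/2818288038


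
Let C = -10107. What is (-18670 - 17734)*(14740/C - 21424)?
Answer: 7883180919632/10107 ≈ 7.7997e+8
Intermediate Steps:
(-18670 - 17734)*(14740/C - 21424) = (-18670 - 17734)*(14740/(-10107) - 21424) = -36404*(14740*(-1/10107) - 21424) = -36404*(-14740/10107 - 21424) = -36404*(-216547108/10107) = 7883180919632/10107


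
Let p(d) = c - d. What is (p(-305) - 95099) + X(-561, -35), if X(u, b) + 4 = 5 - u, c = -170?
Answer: -94402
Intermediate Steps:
X(u, b) = 1 - u (X(u, b) = -4 + (5 - u) = 1 - u)
p(d) = -170 - d
(p(-305) - 95099) + X(-561, -35) = ((-170 - 1*(-305)) - 95099) + (1 - 1*(-561)) = ((-170 + 305) - 95099) + (1 + 561) = (135 - 95099) + 562 = -94964 + 562 = -94402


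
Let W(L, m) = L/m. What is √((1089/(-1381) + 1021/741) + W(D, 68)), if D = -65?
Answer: I*√443754548590353/34792914 ≈ 0.60545*I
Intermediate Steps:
√((1089/(-1381) + 1021/741) + W(D, 68)) = √((1089/(-1381) + 1021/741) - 65/68) = √((1089*(-1/1381) + 1021*(1/741)) - 65*1/68) = √((-1089/1381 + 1021/741) - 65/68) = √(603052/1023321 - 65/68) = √(-25508329/69585828) = I*√443754548590353/34792914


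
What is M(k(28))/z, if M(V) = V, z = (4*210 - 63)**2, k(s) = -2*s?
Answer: -8/86247 ≈ -9.2757e-5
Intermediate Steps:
z = 603729 (z = (840 - 63)**2 = 777**2 = 603729)
M(k(28))/z = -2*28/603729 = -56*1/603729 = -8/86247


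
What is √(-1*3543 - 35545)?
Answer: 4*I*√2443 ≈ 197.71*I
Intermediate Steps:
√(-1*3543 - 35545) = √(-3543 - 35545) = √(-39088) = 4*I*√2443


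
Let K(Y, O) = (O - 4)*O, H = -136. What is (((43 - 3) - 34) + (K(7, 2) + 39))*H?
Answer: -5576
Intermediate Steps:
K(Y, O) = O*(-4 + O) (K(Y, O) = (-4 + O)*O = O*(-4 + O))
(((43 - 3) - 34) + (K(7, 2) + 39))*H = (((43 - 3) - 34) + (2*(-4 + 2) + 39))*(-136) = ((40 - 34) + (2*(-2) + 39))*(-136) = (6 + (-4 + 39))*(-136) = (6 + 35)*(-136) = 41*(-136) = -5576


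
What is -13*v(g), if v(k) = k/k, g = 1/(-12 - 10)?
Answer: -13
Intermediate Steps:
g = -1/22 (g = 1/(-22) = -1/22 ≈ -0.045455)
v(k) = 1
-13*v(g) = -13*1 = -13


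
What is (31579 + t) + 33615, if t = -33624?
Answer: 31570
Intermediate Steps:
(31579 + t) + 33615 = (31579 - 33624) + 33615 = -2045 + 33615 = 31570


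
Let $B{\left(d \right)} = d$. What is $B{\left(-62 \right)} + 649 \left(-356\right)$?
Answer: $-231106$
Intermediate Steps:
$B{\left(-62 \right)} + 649 \left(-356\right) = -62 + 649 \left(-356\right) = -62 - 231044 = -231106$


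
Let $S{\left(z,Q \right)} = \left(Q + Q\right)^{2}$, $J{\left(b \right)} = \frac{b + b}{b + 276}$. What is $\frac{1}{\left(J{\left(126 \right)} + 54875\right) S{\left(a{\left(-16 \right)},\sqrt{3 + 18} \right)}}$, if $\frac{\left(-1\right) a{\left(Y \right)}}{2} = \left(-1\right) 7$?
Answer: $\frac{67}{308840028} \approx 2.1694 \cdot 10^{-7}$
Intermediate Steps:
$a{\left(Y \right)} = 14$ ($a{\left(Y \right)} = - 2 \left(\left(-1\right) 7\right) = \left(-2\right) \left(-7\right) = 14$)
$J{\left(b \right)} = \frac{2 b}{276 + b}$
$S{\left(z,Q \right)} = 4 Q^{2}$ ($S{\left(z,Q \right)} = \left(2 Q\right)^{2} = 4 Q^{2}$)
$\frac{1}{\left(J{\left(126 \right)} + 54875\right) S{\left(a{\left(-16 \right)},\sqrt{3 + 18} \right)}} = \frac{1}{\left(2 \cdot 126 \frac{1}{276 + 126} + 54875\right) 4 \left(\sqrt{3 + 18}\right)^{2}} = \frac{1}{\left(2 \cdot 126 \cdot \frac{1}{402} + 54875\right) 4 \left(\sqrt{21}\right)^{2}} = \frac{1}{\left(2 \cdot 126 \cdot \frac{1}{402} + 54875\right) 4 \cdot 21} = \frac{1}{\left(\frac{42}{67} + 54875\right) 84} = \frac{1}{\frac{3676667}{67}} \cdot \frac{1}{84} = \frac{67}{3676667} \cdot \frac{1}{84} = \frac{67}{308840028}$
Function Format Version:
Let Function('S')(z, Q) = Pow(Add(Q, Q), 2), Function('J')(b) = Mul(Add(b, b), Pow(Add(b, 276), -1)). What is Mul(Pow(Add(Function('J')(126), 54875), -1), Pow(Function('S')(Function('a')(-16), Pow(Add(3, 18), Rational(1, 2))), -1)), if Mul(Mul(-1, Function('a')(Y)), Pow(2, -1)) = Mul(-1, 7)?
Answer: Rational(67, 308840028) ≈ 2.1694e-7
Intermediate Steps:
Function('a')(Y) = 14 (Function('a')(Y) = Mul(-2, Mul(-1, 7)) = Mul(-2, -7) = 14)
Function('J')(b) = Mul(2, b, Pow(Add(276, b), -1)) (Function('J')(b) = Mul(Mul(2, b), Pow(Add(276, b), -1)) = Mul(2, b, Pow(Add(276, b), -1)))
Function('S')(z, Q) = Mul(4, Pow(Q, 2)) (Function('S')(z, Q) = Pow(Mul(2, Q), 2) = Mul(4, Pow(Q, 2)))
Mul(Pow(Add(Function('J')(126), 54875), -1), Pow(Function('S')(Function('a')(-16), Pow(Add(3, 18), Rational(1, 2))), -1)) = Mul(Pow(Add(Mul(2, 126, Pow(Add(276, 126), -1)), 54875), -1), Pow(Mul(4, Pow(Pow(Add(3, 18), Rational(1, 2)), 2)), -1)) = Mul(Pow(Add(Mul(2, 126, Pow(402, -1)), 54875), -1), Pow(Mul(4, Pow(Pow(21, Rational(1, 2)), 2)), -1)) = Mul(Pow(Add(Mul(2, 126, Rational(1, 402)), 54875), -1), Pow(Mul(4, 21), -1)) = Mul(Pow(Add(Rational(42, 67), 54875), -1), Pow(84, -1)) = Mul(Pow(Rational(3676667, 67), -1), Rational(1, 84)) = Mul(Rational(67, 3676667), Rational(1, 84)) = Rational(67, 308840028)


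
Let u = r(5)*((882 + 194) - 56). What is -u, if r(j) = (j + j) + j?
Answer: -15300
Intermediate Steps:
r(j) = 3*j (r(j) = 2*j + j = 3*j)
u = 15300 (u = (3*5)*((882 + 194) - 56) = 15*(1076 - 56) = 15*1020 = 15300)
-u = -1*15300 = -15300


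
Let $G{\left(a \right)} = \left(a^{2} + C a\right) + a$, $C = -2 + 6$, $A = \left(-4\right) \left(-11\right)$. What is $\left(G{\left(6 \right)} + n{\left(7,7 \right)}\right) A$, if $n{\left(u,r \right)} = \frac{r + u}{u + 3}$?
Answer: $\frac{14828}{5} \approx 2965.6$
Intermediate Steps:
$A = 44$
$C = 4$
$n{\left(u,r \right)} = \frac{r + u}{3 + u}$
$G{\left(a \right)} = a^{2} + 5 a$ ($G{\left(a \right)} = \left(a^{2} + 4 a\right) + a = a^{2} + 5 a$)
$\left(G{\left(6 \right)} + n{\left(7,7 \right)}\right) A = \left(6 \left(5 + 6\right) + \frac{7 + 7}{3 + 7}\right) 44 = \left(6 \cdot 11 + \frac{1}{10} \cdot 14\right) 44 = \left(66 + \frac{1}{10} \cdot 14\right) 44 = \left(66 + \frac{7}{5}\right) 44 = \frac{337}{5} \cdot 44 = \frac{14828}{5}$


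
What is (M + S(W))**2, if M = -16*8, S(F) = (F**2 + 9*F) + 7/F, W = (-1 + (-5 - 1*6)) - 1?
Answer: 990025/169 ≈ 5858.1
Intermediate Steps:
W = -13 (W = (-1 + (-5 - 6)) - 1 = (-1 - 11) - 1 = -12 - 1 = -13)
S(F) = F**2 + 7/F + 9*F
M = -128
(M + S(W))**2 = (-128 + (7 + (-13)**2*(9 - 13))/(-13))**2 = (-128 - (7 + 169*(-4))/13)**2 = (-128 - (7 - 676)/13)**2 = (-128 - 1/13*(-669))**2 = (-128 + 669/13)**2 = (-995/13)**2 = 990025/169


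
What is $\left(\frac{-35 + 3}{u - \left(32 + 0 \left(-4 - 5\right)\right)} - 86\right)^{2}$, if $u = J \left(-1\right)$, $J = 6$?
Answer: $\frac{2617924}{361} \approx 7251.9$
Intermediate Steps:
$u = -6$ ($u = 6 \left(-1\right) = -6$)
$\left(\frac{-35 + 3}{u - \left(32 + 0 \left(-4 - 5\right)\right)} - 86\right)^{2} = \left(\frac{-35 + 3}{-6 - \left(32 + 0 \left(-4 - 5\right)\right)} - 86\right)^{2} = \left(- \frac{32}{-6 + \left(0 \left(-9\right) - 32\right)} - 86\right)^{2} = \left(- \frac{32}{-6 + \left(0 - 32\right)} - 86\right)^{2} = \left(- \frac{32}{-6 - 32} - 86\right)^{2} = \left(- \frac{32}{-38} - 86\right)^{2} = \left(\left(-32\right) \left(- \frac{1}{38}\right) - 86\right)^{2} = \left(\frac{16}{19} - 86\right)^{2} = \left(- \frac{1618}{19}\right)^{2} = \frac{2617924}{361}$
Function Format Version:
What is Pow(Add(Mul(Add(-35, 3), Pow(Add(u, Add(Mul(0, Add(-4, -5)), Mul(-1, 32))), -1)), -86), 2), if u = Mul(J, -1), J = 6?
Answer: Rational(2617924, 361) ≈ 7251.9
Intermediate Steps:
u = -6 (u = Mul(6, -1) = -6)
Pow(Add(Mul(Add(-35, 3), Pow(Add(u, Add(Mul(0, Add(-4, -5)), Mul(-1, 32))), -1)), -86), 2) = Pow(Add(Mul(Add(-35, 3), Pow(Add(-6, Add(Mul(0, Add(-4, -5)), Mul(-1, 32))), -1)), -86), 2) = Pow(Add(Mul(-32, Pow(Add(-6, Add(Mul(0, -9), -32)), -1)), -86), 2) = Pow(Add(Mul(-32, Pow(Add(-6, Add(0, -32)), -1)), -86), 2) = Pow(Add(Mul(-32, Pow(Add(-6, -32), -1)), -86), 2) = Pow(Add(Mul(-32, Pow(-38, -1)), -86), 2) = Pow(Add(Mul(-32, Rational(-1, 38)), -86), 2) = Pow(Add(Rational(16, 19), -86), 2) = Pow(Rational(-1618, 19), 2) = Rational(2617924, 361)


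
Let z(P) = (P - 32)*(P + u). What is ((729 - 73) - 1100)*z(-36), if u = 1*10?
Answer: -784992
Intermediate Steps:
u = 10
z(P) = (-32 + P)*(10 + P) (z(P) = (P - 32)*(P + 10) = (-32 + P)*(10 + P))
((729 - 73) - 1100)*z(-36) = ((729 - 73) - 1100)*(-320 + (-36)² - 22*(-36)) = (656 - 1100)*(-320 + 1296 + 792) = -444*1768 = -784992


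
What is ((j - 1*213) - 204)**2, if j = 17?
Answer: 160000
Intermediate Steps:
((j - 1*213) - 204)**2 = ((17 - 1*213) - 204)**2 = ((17 - 213) - 204)**2 = (-196 - 204)**2 = (-400)**2 = 160000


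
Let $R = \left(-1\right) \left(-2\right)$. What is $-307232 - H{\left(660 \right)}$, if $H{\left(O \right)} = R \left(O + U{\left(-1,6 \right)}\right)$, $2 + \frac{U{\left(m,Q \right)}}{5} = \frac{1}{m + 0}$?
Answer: $-308522$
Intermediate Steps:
$R = 2$
$U{\left(m,Q \right)} = -10 + \frac{5}{m}$ ($U{\left(m,Q \right)} = -10 + \frac{5}{m + 0} = -10 + \frac{5}{m}$)
$H{\left(O \right)} = -30 + 2 O$ ($H{\left(O \right)} = 2 \left(O - \left(10 - \frac{5}{-1}\right)\right) = 2 \left(O + \left(-10 + 5 \left(-1\right)\right)\right) = 2 \left(O - 15\right) = 2 \left(-15 + O\right) = -30 + 2 O$)
$-307232 - H{\left(660 \right)} = -307232 - \left(-30 + 2 \cdot 660\right) = -307232 - \left(-30 + 1320\right) = -307232 - 1290 = -308522$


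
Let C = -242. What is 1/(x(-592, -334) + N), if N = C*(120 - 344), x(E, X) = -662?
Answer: 1/53546 ≈ 1.8676e-5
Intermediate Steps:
N = 54208 (N = -242*(120 - 344) = -242*(-224) = 54208)
1/(x(-592, -334) + N) = 1/(-662 + 54208) = 1/53546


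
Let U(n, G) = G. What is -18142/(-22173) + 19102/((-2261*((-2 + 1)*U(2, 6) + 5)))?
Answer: 24450932/2638587 ≈ 9.2667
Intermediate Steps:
-18142/(-22173) + 19102/((-2261*((-2 + 1)*U(2, 6) + 5))) = -18142/(-22173) + 19102/((-2261*((-2 + 1)*6 + 5))) = -18142*(-1/22173) + 19102/((-2261*(-1*6 + 5))) = 18142/22173 + 19102/((-2261*(-6 + 5))) = 18142/22173 + 19102/((-2261*(-1))) = 18142/22173 + 19102/2261 = 24450932/2638587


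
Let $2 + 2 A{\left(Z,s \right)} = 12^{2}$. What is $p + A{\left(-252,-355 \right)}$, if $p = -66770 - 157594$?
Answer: $-224293$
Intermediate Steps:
$p = -224364$
$A{\left(Z,s \right)} = 71$ ($A{\left(Z,s \right)} = -1 + \frac{12^{2}}{2} = -1 + \frac{1}{2} \cdot 144 = -1 + 72 = 71$)
$p + A{\left(-252,-355 \right)} = -224364 + 71 = -224293$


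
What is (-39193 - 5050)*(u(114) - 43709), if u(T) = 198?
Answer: 1925057173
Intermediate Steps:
(-39193 - 5050)*(u(114) - 43709) = (-39193 - 5050)*(198 - 43709) = -44243*(-43511) = 1925057173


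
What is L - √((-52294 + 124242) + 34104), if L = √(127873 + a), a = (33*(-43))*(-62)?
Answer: √215851 - 2*√26513 ≈ 138.94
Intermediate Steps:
a = 87978 (a = -1419*(-62) = 87978)
L = √215851 (L = √(127873 + 87978) = √215851 ≈ 464.60)
L - √((-52294 + 124242) + 34104) = √215851 - √((-52294 + 124242) + 34104) = √215851 - √(71948 + 34104) = √215851 - √106052 = √215851 - 2*√26513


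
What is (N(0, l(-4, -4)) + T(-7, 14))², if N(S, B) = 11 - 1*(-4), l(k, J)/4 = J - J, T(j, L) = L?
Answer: 841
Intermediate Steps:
l(k, J) = 0 (l(k, J) = 4*(J - J) = 4*0 = 0)
N(S, B) = 15 (N(S, B) = 11 + 4 = 15)
(N(0, l(-4, -4)) + T(-7, 14))² = (15 + 14)² = 29² = 841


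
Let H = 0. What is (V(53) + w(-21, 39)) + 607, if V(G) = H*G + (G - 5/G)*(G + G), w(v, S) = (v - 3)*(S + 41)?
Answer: 4295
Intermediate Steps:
w(v, S) = (-3 + v)*(41 + S)
V(G) = 2*G*(G - 5/G) (V(G) = 0*G + (G - 5/G)*(G + G) = 0 + (G - 5/G)*(2*G) = 0 + 2*G*(G - 5/G) = 2*G*(G - 5/G))
(V(53) + w(-21, 39)) + 607 = ((-10 + 2*53²) + (-123 - 3*39 + 41*(-21) + 39*(-21))) + 607 = ((-10 + 2*2809) + (-123 - 117 - 861 - 819)) + 607 = ((-10 + 5618) - 1920) + 607 = (5608 - 1920) + 607 = 3688 + 607 = 4295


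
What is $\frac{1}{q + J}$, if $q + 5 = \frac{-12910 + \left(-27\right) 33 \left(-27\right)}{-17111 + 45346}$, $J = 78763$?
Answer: $\frac{28235}{2223743277} \approx 1.2697 \cdot 10^{-5}$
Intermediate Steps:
$q = - \frac{130028}{28235}$ ($q = -5 + \frac{-12910 + \left(-27\right) 33 \left(-27\right)}{-17111 + 45346} = -5 + \frac{-12910 - -24057}{28235} = -5 + \left(-12910 + 24057\right) \frac{1}{28235} = -5 + 11147 \cdot \frac{1}{28235} = -5 + \frac{11147}{28235} = - \frac{130028}{28235} \approx -4.6052$)
$\frac{1}{q + J} = \frac{1}{- \frac{130028}{28235} + 78763} = \frac{1}{\frac{2223743277}{28235}} = \frac{28235}{2223743277}$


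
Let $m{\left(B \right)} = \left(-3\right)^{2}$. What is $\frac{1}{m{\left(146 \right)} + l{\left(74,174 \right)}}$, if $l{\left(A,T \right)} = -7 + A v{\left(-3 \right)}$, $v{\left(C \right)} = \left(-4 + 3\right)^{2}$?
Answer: $\frac{1}{76} \approx 0.013158$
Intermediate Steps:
$v{\left(C \right)} = 1$ ($v{\left(C \right)} = \left(-1\right)^{2} = 1$)
$l{\left(A,T \right)} = -7 + A$ ($l{\left(A,T \right)} = -7 + A 1 = -7 + A$)
$m{\left(B \right)} = 9$
$\frac{1}{m{\left(146 \right)} + l{\left(74,174 \right)}} = \frac{1}{9 + \left(-7 + 74\right)} = \frac{1}{9 + 67} = \frac{1}{76}$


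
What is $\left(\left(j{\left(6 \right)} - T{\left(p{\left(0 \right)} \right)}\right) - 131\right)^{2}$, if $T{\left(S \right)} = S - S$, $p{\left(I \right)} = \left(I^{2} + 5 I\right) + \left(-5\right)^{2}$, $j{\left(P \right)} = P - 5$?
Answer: $16900$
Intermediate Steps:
$j{\left(P \right)} = -5 + P$
$p{\left(I \right)} = 25 + I^{2} + 5 I$ ($p{\left(I \right)} = \left(I^{2} + 5 I\right) + 25 = 25 + I^{2} + 5 I$)
$T{\left(S \right)} = 0$
$\left(\left(j{\left(6 \right)} - T{\left(p{\left(0 \right)} \right)}\right) - 131\right)^{2} = \left(\left(\left(-5 + 6\right) - 0\right) - 131\right)^{2} = \left(\left(1 + 0\right) - 131\right)^{2} = \left(1 - 131\right)^{2} = \left(-130\right)^{2} = 16900$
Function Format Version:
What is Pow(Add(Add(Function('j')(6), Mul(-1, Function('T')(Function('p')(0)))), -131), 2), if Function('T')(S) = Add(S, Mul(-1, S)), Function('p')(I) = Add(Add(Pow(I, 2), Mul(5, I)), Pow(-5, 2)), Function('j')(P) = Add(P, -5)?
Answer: 16900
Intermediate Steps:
Function('j')(P) = Add(-5, P)
Function('p')(I) = Add(25, Pow(I, 2), Mul(5, I)) (Function('p')(I) = Add(Add(Pow(I, 2), Mul(5, I)), 25) = Add(25, Pow(I, 2), Mul(5, I)))
Function('T')(S) = 0
Pow(Add(Add(Function('j')(6), Mul(-1, Function('T')(Function('p')(0)))), -131), 2) = Pow(Add(Add(Add(-5, 6), Mul(-1, 0)), -131), 2) = Pow(Add(Add(1, 0), -131), 2) = Pow(Add(1, -131), 2) = Pow(-130, 2) = 16900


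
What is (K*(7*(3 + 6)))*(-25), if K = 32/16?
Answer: -3150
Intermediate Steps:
K = 2 (K = 32*(1/16) = 2)
(K*(7*(3 + 6)))*(-25) = (2*(7*(3 + 6)))*(-25) = (2*(7*9))*(-25) = (2*63)*(-25) = 126*(-25) = -3150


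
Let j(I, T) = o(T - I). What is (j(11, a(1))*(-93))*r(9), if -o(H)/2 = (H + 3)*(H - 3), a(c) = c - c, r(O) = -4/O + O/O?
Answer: 34720/3 ≈ 11573.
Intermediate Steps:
r(O) = 1 - 4/O (r(O) = -4/O + 1 = 1 - 4/O)
a(c) = 0
o(H) = -2*(-3 + H)*(3 + H) (o(H) = -2*(H + 3)*(H - 3) = -2*(3 + H)*(-3 + H) = -2*(-3 + H)*(3 + H))
j(I, T) = 18 - 2*(T - I)**2
(j(11, a(1))*(-93))*r(9) = ((18 - 2*(11 - 1*0)**2)*(-93))*((-4 + 9)/9) = ((18 - 2*(11 + 0)**2)*(-93))*((1/9)*5) = ((18 - 2*11**2)*(-93))*(5/9) = ((18 - 2*121)*(-93))*(5/9) = ((18 - 242)*(-93))*(5/9) = -224*(-93)*(5/9) = 20832*(5/9) = 34720/3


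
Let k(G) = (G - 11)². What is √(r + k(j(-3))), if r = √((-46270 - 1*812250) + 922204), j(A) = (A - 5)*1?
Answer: √(361 + 6*√1769) ≈ 24.766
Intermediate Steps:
j(A) = -5 + A (j(A) = (-5 + A)*1 = -5 + A)
k(G) = (-11 + G)²
r = 6*√1769 (r = √((-46270 - 812250) + 922204) = √(-858520 + 922204) = √63684 = 6*√1769 ≈ 252.36)
√(r + k(j(-3))) = √(6*√1769 + (-11 + (-5 - 3))²) = √(6*√1769 + (-11 - 8)²) = √(6*√1769 + (-19)²) = √(6*√1769 + 361) = √(361 + 6*√1769)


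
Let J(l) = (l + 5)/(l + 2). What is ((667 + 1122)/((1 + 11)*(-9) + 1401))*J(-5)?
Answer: 0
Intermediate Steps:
J(l) = (5 + l)/(2 + l)
((667 + 1122)/((1 + 11)*(-9) + 1401))*J(-5) = ((667 + 1122)/((1 + 11)*(-9) + 1401))*((5 - 5)/(2 - 5)) = (1789/(12*(-9) + 1401))*(0/(-3)) = (1789/(-108 + 1401))*(-⅓*0) = (1789/1293)*0 = 0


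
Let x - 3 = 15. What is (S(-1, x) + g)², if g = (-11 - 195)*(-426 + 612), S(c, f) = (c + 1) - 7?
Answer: 1468652329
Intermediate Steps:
x = 18 (x = 3 + 15 = 18)
S(c, f) = -6 + c (S(c, f) = (1 + c) - 7 = -6 + c)
g = -38316 (g = -206*186 = -38316)
(S(-1, x) + g)² = ((-6 - 1) - 38316)² = (-7 - 38316)² = (-38323)² = 1468652329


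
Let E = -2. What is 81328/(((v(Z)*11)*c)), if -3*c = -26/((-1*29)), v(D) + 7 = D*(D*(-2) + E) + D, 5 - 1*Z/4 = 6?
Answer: 272136/385 ≈ 706.85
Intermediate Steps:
Z = -4 (Z = 20 - 4*6 = 20 - 24 = -4)
v(D) = -7 + D + D*(-2 - 2*D) (v(D) = -7 + (D*(D*(-2) - 2) + D) = -7 + (D*(-2*D - 2) + D) = -7 + (D*(-2 - 2*D) + D) = -7 + (D + D*(-2 - 2*D)) = -7 + D + D*(-2 - 2*D))
c = -26/87 (c = -(-26)/(3*((-1*29))) = -(-26)/(3*(-29)) = -(-26)*(-1)/(3*29) = -⅓*26/29 = -26/87 ≈ -0.29885)
81328/(((v(Z)*11)*c)) = 81328/((((-7 - 1*(-4) - 2*(-4)²)*11)*(-26/87))) = 81328/((((-7 + 4 - 2*16)*11)*(-26/87))) = 81328/((((-7 + 4 - 32)*11)*(-26/87))) = 81328/((-35*11*(-26/87))) = 81328/((-385*(-26/87))) = 81328/(10010/87) = 81328*(87/10010) = 272136/385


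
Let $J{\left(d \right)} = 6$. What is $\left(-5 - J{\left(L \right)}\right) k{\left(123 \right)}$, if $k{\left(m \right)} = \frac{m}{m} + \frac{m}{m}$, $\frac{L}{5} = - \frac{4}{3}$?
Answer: $-22$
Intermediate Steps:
$L = - \frac{20}{3}$ ($L = 5 \left(- \frac{4}{3}\right) = - \frac{20}{3} \approx -6.6667$)
$k{\left(m \right)} = 2$ ($k{\left(m \right)} = 1 + 1 = 2$)
$\left(-5 - J{\left(L \right)}\right) k{\left(123 \right)} = \left(-5 - 6\right) 2 = \left(-11\right) 2 = -22$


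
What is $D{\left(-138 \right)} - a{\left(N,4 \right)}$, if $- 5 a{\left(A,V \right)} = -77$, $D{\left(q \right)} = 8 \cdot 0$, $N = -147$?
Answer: $- \frac{77}{5} \approx -15.4$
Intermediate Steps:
$D{\left(q \right)} = 0$
$a{\left(A,V \right)} = \frac{77}{5}$ ($a{\left(A,V \right)} = \left(- \frac{1}{5}\right) \left(-77\right) = \frac{77}{5}$)
$D{\left(-138 \right)} - a{\left(N,4 \right)} = 0 - \frac{77}{5} = - \frac{77}{5}$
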